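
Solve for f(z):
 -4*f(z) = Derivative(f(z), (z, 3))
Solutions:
 f(z) = C3*exp(-2^(2/3)*z) + (C1*sin(2^(2/3)*sqrt(3)*z/2) + C2*cos(2^(2/3)*sqrt(3)*z/2))*exp(2^(2/3)*z/2)


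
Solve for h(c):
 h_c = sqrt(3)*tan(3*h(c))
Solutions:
 h(c) = -asin(C1*exp(3*sqrt(3)*c))/3 + pi/3
 h(c) = asin(C1*exp(3*sqrt(3)*c))/3


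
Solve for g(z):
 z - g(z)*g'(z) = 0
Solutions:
 g(z) = -sqrt(C1 + z^2)
 g(z) = sqrt(C1 + z^2)


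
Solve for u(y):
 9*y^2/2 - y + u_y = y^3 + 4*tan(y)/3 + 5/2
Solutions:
 u(y) = C1 + y^4/4 - 3*y^3/2 + y^2/2 + 5*y/2 - 4*log(cos(y))/3


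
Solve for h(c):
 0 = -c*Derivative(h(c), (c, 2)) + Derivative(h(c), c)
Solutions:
 h(c) = C1 + C2*c^2


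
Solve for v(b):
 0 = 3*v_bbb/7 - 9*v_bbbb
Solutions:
 v(b) = C1 + C2*b + C3*b^2 + C4*exp(b/21)


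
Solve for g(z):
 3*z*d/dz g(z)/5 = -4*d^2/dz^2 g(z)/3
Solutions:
 g(z) = C1 + C2*erf(3*sqrt(10)*z/20)


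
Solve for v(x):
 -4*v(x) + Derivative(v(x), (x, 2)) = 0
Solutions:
 v(x) = C1*exp(-2*x) + C2*exp(2*x)


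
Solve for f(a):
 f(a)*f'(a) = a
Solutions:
 f(a) = -sqrt(C1 + a^2)
 f(a) = sqrt(C1 + a^2)


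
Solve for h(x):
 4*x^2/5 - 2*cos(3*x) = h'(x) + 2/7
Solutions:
 h(x) = C1 + 4*x^3/15 - 2*x/7 - 2*sin(3*x)/3


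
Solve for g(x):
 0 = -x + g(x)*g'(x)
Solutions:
 g(x) = -sqrt(C1 + x^2)
 g(x) = sqrt(C1 + x^2)


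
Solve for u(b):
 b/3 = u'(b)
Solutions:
 u(b) = C1 + b^2/6


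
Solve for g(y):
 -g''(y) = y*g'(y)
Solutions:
 g(y) = C1 + C2*erf(sqrt(2)*y/2)


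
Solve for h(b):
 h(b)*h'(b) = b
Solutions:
 h(b) = -sqrt(C1 + b^2)
 h(b) = sqrt(C1 + b^2)


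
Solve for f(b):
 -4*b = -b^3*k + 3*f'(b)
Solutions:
 f(b) = C1 + b^4*k/12 - 2*b^2/3


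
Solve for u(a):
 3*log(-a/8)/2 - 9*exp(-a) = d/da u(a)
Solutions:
 u(a) = C1 + 3*a*log(-a)/2 + 3*a*(-3*log(2) - 1)/2 + 9*exp(-a)


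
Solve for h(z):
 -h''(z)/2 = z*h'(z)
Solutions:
 h(z) = C1 + C2*erf(z)


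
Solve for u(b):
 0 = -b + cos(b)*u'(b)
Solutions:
 u(b) = C1 + Integral(b/cos(b), b)


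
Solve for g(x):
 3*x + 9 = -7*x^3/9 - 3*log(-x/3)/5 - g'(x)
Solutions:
 g(x) = C1 - 7*x^4/36 - 3*x^2/2 - 3*x*log(-x)/5 + 3*x*(-14 + log(3))/5


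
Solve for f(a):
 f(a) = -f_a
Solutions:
 f(a) = C1*exp(-a)


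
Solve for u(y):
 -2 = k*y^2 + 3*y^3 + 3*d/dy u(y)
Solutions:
 u(y) = C1 - k*y^3/9 - y^4/4 - 2*y/3


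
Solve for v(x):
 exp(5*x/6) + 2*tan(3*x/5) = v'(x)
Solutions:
 v(x) = C1 + 6*exp(5*x/6)/5 - 10*log(cos(3*x/5))/3


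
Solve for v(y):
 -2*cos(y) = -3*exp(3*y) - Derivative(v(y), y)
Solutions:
 v(y) = C1 - exp(3*y) + 2*sin(y)


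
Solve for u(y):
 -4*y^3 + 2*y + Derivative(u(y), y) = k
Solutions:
 u(y) = C1 + k*y + y^4 - y^2


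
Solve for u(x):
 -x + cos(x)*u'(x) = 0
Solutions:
 u(x) = C1 + Integral(x/cos(x), x)


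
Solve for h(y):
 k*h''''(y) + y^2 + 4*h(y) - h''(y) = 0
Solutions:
 h(y) = C1*exp(-sqrt(2)*y*sqrt((1 - sqrt(1 - 16*k))/k)/2) + C2*exp(sqrt(2)*y*sqrt((1 - sqrt(1 - 16*k))/k)/2) + C3*exp(-sqrt(2)*y*sqrt((sqrt(1 - 16*k) + 1)/k)/2) + C4*exp(sqrt(2)*y*sqrt((sqrt(1 - 16*k) + 1)/k)/2) - y^2/4 - 1/8


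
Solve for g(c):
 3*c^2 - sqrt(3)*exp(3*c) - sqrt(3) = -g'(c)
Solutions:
 g(c) = C1 - c^3 + sqrt(3)*c + sqrt(3)*exp(3*c)/3


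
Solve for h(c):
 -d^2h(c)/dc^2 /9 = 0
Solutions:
 h(c) = C1 + C2*c


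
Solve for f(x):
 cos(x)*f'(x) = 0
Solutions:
 f(x) = C1


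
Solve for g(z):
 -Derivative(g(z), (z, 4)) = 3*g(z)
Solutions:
 g(z) = (C1*sin(sqrt(2)*3^(1/4)*z/2) + C2*cos(sqrt(2)*3^(1/4)*z/2))*exp(-sqrt(2)*3^(1/4)*z/2) + (C3*sin(sqrt(2)*3^(1/4)*z/2) + C4*cos(sqrt(2)*3^(1/4)*z/2))*exp(sqrt(2)*3^(1/4)*z/2)


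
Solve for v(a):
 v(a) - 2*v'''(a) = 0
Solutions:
 v(a) = C3*exp(2^(2/3)*a/2) + (C1*sin(2^(2/3)*sqrt(3)*a/4) + C2*cos(2^(2/3)*sqrt(3)*a/4))*exp(-2^(2/3)*a/4)


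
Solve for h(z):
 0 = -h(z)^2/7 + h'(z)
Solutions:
 h(z) = -7/(C1 + z)


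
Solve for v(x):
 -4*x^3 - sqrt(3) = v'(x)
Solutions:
 v(x) = C1 - x^4 - sqrt(3)*x


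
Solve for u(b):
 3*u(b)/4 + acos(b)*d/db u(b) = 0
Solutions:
 u(b) = C1*exp(-3*Integral(1/acos(b), b)/4)


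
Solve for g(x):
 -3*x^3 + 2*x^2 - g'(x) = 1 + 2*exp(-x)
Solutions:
 g(x) = C1 - 3*x^4/4 + 2*x^3/3 - x + 2*exp(-x)


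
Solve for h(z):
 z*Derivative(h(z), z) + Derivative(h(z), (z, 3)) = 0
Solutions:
 h(z) = C1 + Integral(C2*airyai(-z) + C3*airybi(-z), z)


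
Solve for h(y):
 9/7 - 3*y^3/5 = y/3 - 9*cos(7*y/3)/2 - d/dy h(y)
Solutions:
 h(y) = C1 + 3*y^4/20 + y^2/6 - 9*y/7 - 27*sin(7*y/3)/14


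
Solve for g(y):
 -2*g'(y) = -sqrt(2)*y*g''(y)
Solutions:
 g(y) = C1 + C2*y^(1 + sqrt(2))


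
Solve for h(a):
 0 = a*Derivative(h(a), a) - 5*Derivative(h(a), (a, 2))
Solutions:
 h(a) = C1 + C2*erfi(sqrt(10)*a/10)


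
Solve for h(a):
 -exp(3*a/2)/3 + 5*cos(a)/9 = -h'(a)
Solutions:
 h(a) = C1 + 2*exp(3*a/2)/9 - 5*sin(a)/9


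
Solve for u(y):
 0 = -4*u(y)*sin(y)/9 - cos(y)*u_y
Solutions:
 u(y) = C1*cos(y)^(4/9)


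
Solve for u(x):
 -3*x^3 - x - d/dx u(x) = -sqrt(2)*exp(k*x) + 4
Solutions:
 u(x) = C1 - 3*x^4/4 - x^2/2 - 4*x + sqrt(2)*exp(k*x)/k


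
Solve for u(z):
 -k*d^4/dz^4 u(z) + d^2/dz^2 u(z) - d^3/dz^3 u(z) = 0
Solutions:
 u(z) = C1 + C2*z + C3*exp(z*(sqrt(4*k + 1) - 1)/(2*k)) + C4*exp(-z*(sqrt(4*k + 1) + 1)/(2*k))


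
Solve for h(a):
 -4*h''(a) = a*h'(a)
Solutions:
 h(a) = C1 + C2*erf(sqrt(2)*a/4)


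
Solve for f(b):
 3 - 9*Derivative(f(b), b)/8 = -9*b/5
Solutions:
 f(b) = C1 + 4*b^2/5 + 8*b/3


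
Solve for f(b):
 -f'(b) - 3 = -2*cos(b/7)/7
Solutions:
 f(b) = C1 - 3*b + 2*sin(b/7)


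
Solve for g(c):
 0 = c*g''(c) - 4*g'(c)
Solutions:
 g(c) = C1 + C2*c^5


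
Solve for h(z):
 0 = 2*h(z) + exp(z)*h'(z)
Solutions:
 h(z) = C1*exp(2*exp(-z))


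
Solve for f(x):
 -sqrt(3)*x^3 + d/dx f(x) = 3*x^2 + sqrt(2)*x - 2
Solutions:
 f(x) = C1 + sqrt(3)*x^4/4 + x^3 + sqrt(2)*x^2/2 - 2*x


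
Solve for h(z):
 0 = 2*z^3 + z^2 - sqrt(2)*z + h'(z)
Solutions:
 h(z) = C1 - z^4/2 - z^3/3 + sqrt(2)*z^2/2


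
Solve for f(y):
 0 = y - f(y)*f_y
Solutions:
 f(y) = -sqrt(C1 + y^2)
 f(y) = sqrt(C1 + y^2)


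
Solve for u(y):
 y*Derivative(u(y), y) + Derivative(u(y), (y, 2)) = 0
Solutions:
 u(y) = C1 + C2*erf(sqrt(2)*y/2)


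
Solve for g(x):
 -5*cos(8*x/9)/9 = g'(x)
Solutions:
 g(x) = C1 - 5*sin(8*x/9)/8


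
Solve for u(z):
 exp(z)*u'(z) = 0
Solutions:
 u(z) = C1


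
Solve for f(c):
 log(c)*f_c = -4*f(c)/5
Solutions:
 f(c) = C1*exp(-4*li(c)/5)


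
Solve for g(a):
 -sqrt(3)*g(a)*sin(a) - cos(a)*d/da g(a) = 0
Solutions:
 g(a) = C1*cos(a)^(sqrt(3))


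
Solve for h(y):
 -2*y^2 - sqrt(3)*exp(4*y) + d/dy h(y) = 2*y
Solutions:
 h(y) = C1 + 2*y^3/3 + y^2 + sqrt(3)*exp(4*y)/4


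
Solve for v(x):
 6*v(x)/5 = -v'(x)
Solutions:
 v(x) = C1*exp(-6*x/5)


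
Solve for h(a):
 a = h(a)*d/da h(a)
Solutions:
 h(a) = -sqrt(C1 + a^2)
 h(a) = sqrt(C1 + a^2)


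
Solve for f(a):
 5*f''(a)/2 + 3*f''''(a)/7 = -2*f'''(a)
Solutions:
 f(a) = C1 + C2*a + (C3*sin(sqrt(14)*a/6) + C4*cos(sqrt(14)*a/6))*exp(-7*a/3)


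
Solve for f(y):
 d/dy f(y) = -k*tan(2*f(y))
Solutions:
 f(y) = -asin(C1*exp(-2*k*y))/2 + pi/2
 f(y) = asin(C1*exp(-2*k*y))/2


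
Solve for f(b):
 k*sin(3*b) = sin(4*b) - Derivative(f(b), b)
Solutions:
 f(b) = C1 + k*cos(3*b)/3 - cos(4*b)/4


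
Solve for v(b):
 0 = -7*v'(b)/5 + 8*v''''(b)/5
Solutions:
 v(b) = C1 + C4*exp(7^(1/3)*b/2) + (C2*sin(sqrt(3)*7^(1/3)*b/4) + C3*cos(sqrt(3)*7^(1/3)*b/4))*exp(-7^(1/3)*b/4)


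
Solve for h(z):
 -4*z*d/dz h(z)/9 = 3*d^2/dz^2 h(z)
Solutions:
 h(z) = C1 + C2*erf(sqrt(6)*z/9)


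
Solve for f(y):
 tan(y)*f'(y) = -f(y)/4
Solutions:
 f(y) = C1/sin(y)^(1/4)


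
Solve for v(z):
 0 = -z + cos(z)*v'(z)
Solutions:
 v(z) = C1 + Integral(z/cos(z), z)


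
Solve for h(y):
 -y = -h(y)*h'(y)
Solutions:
 h(y) = -sqrt(C1 + y^2)
 h(y) = sqrt(C1 + y^2)


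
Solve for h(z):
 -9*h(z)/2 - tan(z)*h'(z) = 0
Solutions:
 h(z) = C1/sin(z)^(9/2)


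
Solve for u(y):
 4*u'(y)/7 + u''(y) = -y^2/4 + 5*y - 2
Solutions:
 u(y) = C1 + C2*exp(-4*y/7) - 7*y^3/48 + 329*y^2/64 - 2751*y/128


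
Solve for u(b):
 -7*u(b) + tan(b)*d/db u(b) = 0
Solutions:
 u(b) = C1*sin(b)^7


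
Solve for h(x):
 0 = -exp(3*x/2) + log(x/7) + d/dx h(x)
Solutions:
 h(x) = C1 - x*log(x) + x*(1 + log(7)) + 2*exp(3*x/2)/3


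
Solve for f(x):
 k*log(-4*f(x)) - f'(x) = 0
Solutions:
 Integral(1/(log(-_y) + 2*log(2)), (_y, f(x))) = C1 + k*x


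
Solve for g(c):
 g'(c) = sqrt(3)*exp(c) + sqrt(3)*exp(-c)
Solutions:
 g(c) = C1 + 2*sqrt(3)*sinh(c)


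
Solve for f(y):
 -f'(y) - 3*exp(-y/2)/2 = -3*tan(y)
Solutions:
 f(y) = C1 + 3*log(tan(y)^2 + 1)/2 + 3*exp(-y/2)


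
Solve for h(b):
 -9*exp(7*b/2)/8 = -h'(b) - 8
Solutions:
 h(b) = C1 - 8*b + 9*exp(7*b/2)/28


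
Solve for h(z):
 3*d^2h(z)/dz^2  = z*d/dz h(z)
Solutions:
 h(z) = C1 + C2*erfi(sqrt(6)*z/6)


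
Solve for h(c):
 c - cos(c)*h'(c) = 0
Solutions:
 h(c) = C1 + Integral(c/cos(c), c)


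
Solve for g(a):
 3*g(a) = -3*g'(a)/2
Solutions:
 g(a) = C1*exp(-2*a)


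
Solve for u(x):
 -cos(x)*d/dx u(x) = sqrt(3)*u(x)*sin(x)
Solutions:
 u(x) = C1*cos(x)^(sqrt(3))


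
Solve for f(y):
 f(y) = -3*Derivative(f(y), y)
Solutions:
 f(y) = C1*exp(-y/3)


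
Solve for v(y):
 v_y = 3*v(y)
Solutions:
 v(y) = C1*exp(3*y)


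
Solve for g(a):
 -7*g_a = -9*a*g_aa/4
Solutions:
 g(a) = C1 + C2*a^(37/9)


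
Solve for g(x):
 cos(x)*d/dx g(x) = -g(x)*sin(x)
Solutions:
 g(x) = C1*cos(x)


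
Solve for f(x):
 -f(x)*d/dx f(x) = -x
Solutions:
 f(x) = -sqrt(C1 + x^2)
 f(x) = sqrt(C1 + x^2)


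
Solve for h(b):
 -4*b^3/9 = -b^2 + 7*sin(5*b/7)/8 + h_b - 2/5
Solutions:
 h(b) = C1 - b^4/9 + b^3/3 + 2*b/5 + 49*cos(5*b/7)/40


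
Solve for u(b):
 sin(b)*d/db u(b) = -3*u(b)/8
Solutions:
 u(b) = C1*(cos(b) + 1)^(3/16)/(cos(b) - 1)^(3/16)


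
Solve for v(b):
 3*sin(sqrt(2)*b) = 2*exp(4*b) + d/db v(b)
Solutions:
 v(b) = C1 - exp(4*b)/2 - 3*sqrt(2)*cos(sqrt(2)*b)/2


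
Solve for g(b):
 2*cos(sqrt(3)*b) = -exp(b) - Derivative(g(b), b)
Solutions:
 g(b) = C1 - exp(b) - 2*sqrt(3)*sin(sqrt(3)*b)/3


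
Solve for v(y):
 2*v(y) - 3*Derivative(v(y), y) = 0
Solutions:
 v(y) = C1*exp(2*y/3)


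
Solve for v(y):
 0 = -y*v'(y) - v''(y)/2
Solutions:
 v(y) = C1 + C2*erf(y)


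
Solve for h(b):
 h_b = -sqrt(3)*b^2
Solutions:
 h(b) = C1 - sqrt(3)*b^3/3


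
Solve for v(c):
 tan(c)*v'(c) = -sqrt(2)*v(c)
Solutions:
 v(c) = C1/sin(c)^(sqrt(2))


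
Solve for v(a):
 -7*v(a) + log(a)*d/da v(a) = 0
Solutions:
 v(a) = C1*exp(7*li(a))


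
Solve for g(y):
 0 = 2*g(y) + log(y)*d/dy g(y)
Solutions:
 g(y) = C1*exp(-2*li(y))


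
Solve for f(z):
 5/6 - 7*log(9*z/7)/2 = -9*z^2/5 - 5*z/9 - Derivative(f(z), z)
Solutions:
 f(z) = C1 - 3*z^3/5 - 5*z^2/18 + 7*z*log(z)/2 - 7*z*log(7)/2 - 13*z/3 + 7*z*log(3)


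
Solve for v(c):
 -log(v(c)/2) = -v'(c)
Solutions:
 Integral(1/(-log(_y) + log(2)), (_y, v(c))) = C1 - c


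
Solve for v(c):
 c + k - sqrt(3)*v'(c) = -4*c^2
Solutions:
 v(c) = C1 + 4*sqrt(3)*c^3/9 + sqrt(3)*c^2/6 + sqrt(3)*c*k/3


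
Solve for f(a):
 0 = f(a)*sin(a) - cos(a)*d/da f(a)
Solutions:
 f(a) = C1/cos(a)


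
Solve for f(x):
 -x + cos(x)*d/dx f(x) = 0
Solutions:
 f(x) = C1 + Integral(x/cos(x), x)


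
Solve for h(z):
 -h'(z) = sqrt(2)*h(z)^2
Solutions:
 h(z) = 1/(C1 + sqrt(2)*z)


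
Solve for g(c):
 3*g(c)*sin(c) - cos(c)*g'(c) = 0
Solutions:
 g(c) = C1/cos(c)^3


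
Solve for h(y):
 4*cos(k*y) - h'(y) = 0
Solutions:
 h(y) = C1 + 4*sin(k*y)/k


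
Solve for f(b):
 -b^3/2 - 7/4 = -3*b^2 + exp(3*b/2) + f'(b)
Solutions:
 f(b) = C1 - b^4/8 + b^3 - 7*b/4 - 2*exp(3*b/2)/3


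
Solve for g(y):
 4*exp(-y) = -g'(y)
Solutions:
 g(y) = C1 + 4*exp(-y)


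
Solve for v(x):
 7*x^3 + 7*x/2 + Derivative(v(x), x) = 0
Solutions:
 v(x) = C1 - 7*x^4/4 - 7*x^2/4


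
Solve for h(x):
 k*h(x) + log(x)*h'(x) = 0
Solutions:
 h(x) = C1*exp(-k*li(x))


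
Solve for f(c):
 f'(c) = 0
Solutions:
 f(c) = C1


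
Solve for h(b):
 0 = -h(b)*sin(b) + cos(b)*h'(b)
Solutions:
 h(b) = C1/cos(b)


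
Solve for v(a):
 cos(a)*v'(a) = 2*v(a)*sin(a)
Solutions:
 v(a) = C1/cos(a)^2


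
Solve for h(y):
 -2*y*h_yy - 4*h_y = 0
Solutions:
 h(y) = C1 + C2/y


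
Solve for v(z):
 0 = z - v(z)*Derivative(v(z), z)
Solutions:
 v(z) = -sqrt(C1 + z^2)
 v(z) = sqrt(C1 + z^2)


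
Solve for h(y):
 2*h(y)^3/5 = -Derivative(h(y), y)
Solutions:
 h(y) = -sqrt(10)*sqrt(-1/(C1 - 2*y))/2
 h(y) = sqrt(10)*sqrt(-1/(C1 - 2*y))/2


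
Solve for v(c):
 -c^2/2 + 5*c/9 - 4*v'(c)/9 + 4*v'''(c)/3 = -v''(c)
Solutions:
 v(c) = C1 + C2*exp(c*(-9 + sqrt(273))/24) + C3*exp(-c*(9 + sqrt(273))/24) - 3*c^3/8 - 61*c^2/32 - 981*c/64


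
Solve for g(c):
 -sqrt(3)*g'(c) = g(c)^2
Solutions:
 g(c) = 3/(C1 + sqrt(3)*c)


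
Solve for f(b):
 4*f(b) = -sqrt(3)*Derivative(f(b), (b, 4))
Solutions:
 f(b) = (C1*sin(3^(7/8)*b/3) + C2*cos(3^(7/8)*b/3))*exp(-3^(7/8)*b/3) + (C3*sin(3^(7/8)*b/3) + C4*cos(3^(7/8)*b/3))*exp(3^(7/8)*b/3)


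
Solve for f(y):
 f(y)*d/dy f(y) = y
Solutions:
 f(y) = -sqrt(C1 + y^2)
 f(y) = sqrt(C1 + y^2)


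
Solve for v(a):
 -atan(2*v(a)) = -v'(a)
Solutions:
 Integral(1/atan(2*_y), (_y, v(a))) = C1 + a


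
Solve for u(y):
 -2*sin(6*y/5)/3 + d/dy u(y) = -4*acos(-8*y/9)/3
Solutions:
 u(y) = C1 - 4*y*acos(-8*y/9)/3 - sqrt(81 - 64*y^2)/6 - 5*cos(6*y/5)/9


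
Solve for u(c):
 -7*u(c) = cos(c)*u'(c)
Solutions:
 u(c) = C1*sqrt(sin(c) - 1)*(sin(c)^3 - 3*sin(c)^2 + 3*sin(c) - 1)/(sqrt(sin(c) + 1)*(sin(c)^3 + 3*sin(c)^2 + 3*sin(c) + 1))


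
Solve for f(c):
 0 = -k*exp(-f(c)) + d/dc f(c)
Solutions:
 f(c) = log(C1 + c*k)


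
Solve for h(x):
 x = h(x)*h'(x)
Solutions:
 h(x) = -sqrt(C1 + x^2)
 h(x) = sqrt(C1 + x^2)


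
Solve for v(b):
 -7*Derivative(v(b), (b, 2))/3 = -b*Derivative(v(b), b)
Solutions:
 v(b) = C1 + C2*erfi(sqrt(42)*b/14)


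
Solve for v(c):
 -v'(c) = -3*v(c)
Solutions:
 v(c) = C1*exp(3*c)


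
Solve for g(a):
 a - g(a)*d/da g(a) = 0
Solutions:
 g(a) = -sqrt(C1 + a^2)
 g(a) = sqrt(C1 + a^2)


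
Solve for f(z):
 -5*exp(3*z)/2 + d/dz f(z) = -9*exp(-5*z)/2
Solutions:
 f(z) = C1 + 5*exp(3*z)/6 + 9*exp(-5*z)/10


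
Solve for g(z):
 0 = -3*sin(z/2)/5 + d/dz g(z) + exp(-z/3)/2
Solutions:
 g(z) = C1 - 6*cos(z/2)/5 + 3*exp(-z/3)/2


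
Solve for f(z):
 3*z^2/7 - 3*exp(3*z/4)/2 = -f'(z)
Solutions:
 f(z) = C1 - z^3/7 + 2*exp(3*z/4)


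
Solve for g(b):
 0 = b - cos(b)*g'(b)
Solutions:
 g(b) = C1 + Integral(b/cos(b), b)


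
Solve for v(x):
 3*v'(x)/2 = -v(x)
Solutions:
 v(x) = C1*exp(-2*x/3)


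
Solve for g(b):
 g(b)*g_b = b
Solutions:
 g(b) = -sqrt(C1 + b^2)
 g(b) = sqrt(C1 + b^2)


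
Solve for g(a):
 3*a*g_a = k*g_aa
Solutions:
 g(a) = C1 + C2*erf(sqrt(6)*a*sqrt(-1/k)/2)/sqrt(-1/k)


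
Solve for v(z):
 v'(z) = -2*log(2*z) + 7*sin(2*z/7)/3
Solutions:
 v(z) = C1 - 2*z*log(z) - 2*z*log(2) + 2*z - 49*cos(2*z/7)/6


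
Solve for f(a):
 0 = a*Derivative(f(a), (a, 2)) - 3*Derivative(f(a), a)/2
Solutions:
 f(a) = C1 + C2*a^(5/2)


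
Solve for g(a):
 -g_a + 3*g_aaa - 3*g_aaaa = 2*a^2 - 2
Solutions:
 g(a) = C1 + C2*exp(a*(2*2^(1/3)/(3*sqrt(5) + 7)^(1/3) + 2^(2/3)*(3*sqrt(5) + 7)^(1/3) + 4)/12)*sin(2^(1/3)*sqrt(3)*a*(-2^(1/3)*(3*sqrt(5) + 7)^(1/3) + 2/(3*sqrt(5) + 7)^(1/3))/12) + C3*exp(a*(2*2^(1/3)/(3*sqrt(5) + 7)^(1/3) + 2^(2/3)*(3*sqrt(5) + 7)^(1/3) + 4)/12)*cos(2^(1/3)*sqrt(3)*a*(-2^(1/3)*(3*sqrt(5) + 7)^(1/3) + 2/(3*sqrt(5) + 7)^(1/3))/12) + C4*exp(a*(-2^(2/3)*(3*sqrt(5) + 7)^(1/3) - 2*2^(1/3)/(3*sqrt(5) + 7)^(1/3) + 2)/6) - 2*a^3/3 - 10*a


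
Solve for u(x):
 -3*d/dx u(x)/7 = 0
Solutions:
 u(x) = C1


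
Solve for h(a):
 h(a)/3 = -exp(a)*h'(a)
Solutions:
 h(a) = C1*exp(exp(-a)/3)


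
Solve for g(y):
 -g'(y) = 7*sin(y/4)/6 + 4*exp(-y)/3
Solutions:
 g(y) = C1 + 14*cos(y/4)/3 + 4*exp(-y)/3


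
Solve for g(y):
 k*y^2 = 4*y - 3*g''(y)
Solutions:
 g(y) = C1 + C2*y - k*y^4/36 + 2*y^3/9


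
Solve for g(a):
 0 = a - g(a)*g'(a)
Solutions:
 g(a) = -sqrt(C1 + a^2)
 g(a) = sqrt(C1 + a^2)


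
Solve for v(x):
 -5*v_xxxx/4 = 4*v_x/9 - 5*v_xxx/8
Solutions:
 v(x) = C1 + C2*exp(x*(5*5^(1/3)/(8*sqrt(546) + 187)^(1/3) + 10 + 5^(2/3)*(8*sqrt(546) + 187)^(1/3))/60)*sin(sqrt(3)*5^(1/3)*x*(-5^(1/3)*(8*sqrt(546) + 187)^(1/3) + 5/(8*sqrt(546) + 187)^(1/3))/60) + C3*exp(x*(5*5^(1/3)/(8*sqrt(546) + 187)^(1/3) + 10 + 5^(2/3)*(8*sqrt(546) + 187)^(1/3))/60)*cos(sqrt(3)*5^(1/3)*x*(-5^(1/3)*(8*sqrt(546) + 187)^(1/3) + 5/(8*sqrt(546) + 187)^(1/3))/60) + C4*exp(x*(-5^(2/3)*(8*sqrt(546) + 187)^(1/3) - 5*5^(1/3)/(8*sqrt(546) + 187)^(1/3) + 5)/30)


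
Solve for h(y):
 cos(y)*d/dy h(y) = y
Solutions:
 h(y) = C1 + Integral(y/cos(y), y)


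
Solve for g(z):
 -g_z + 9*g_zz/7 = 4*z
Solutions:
 g(z) = C1 + C2*exp(7*z/9) - 2*z^2 - 36*z/7


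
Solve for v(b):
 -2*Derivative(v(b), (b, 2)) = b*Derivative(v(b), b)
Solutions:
 v(b) = C1 + C2*erf(b/2)


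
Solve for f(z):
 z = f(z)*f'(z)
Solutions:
 f(z) = -sqrt(C1 + z^2)
 f(z) = sqrt(C1 + z^2)


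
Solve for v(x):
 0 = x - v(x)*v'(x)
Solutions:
 v(x) = -sqrt(C1 + x^2)
 v(x) = sqrt(C1 + x^2)


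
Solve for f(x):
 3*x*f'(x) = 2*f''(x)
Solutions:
 f(x) = C1 + C2*erfi(sqrt(3)*x/2)


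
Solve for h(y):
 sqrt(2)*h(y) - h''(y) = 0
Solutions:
 h(y) = C1*exp(-2^(1/4)*y) + C2*exp(2^(1/4)*y)


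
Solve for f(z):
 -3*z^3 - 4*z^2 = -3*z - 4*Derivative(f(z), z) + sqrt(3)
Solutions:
 f(z) = C1 + 3*z^4/16 + z^3/3 - 3*z^2/8 + sqrt(3)*z/4


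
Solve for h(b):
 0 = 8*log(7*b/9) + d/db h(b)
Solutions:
 h(b) = C1 - 8*b*log(b) + b*log(43046721/5764801) + 8*b


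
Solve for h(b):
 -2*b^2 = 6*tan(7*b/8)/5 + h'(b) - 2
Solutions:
 h(b) = C1 - 2*b^3/3 + 2*b + 48*log(cos(7*b/8))/35


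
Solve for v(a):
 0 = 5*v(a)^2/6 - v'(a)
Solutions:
 v(a) = -6/(C1 + 5*a)


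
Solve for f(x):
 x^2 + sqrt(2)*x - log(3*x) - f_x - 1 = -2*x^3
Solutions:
 f(x) = C1 + x^4/2 + x^3/3 + sqrt(2)*x^2/2 - x*log(x) - x*log(3)


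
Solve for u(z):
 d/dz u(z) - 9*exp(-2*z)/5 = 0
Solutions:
 u(z) = C1 - 9*exp(-2*z)/10


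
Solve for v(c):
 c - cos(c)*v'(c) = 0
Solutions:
 v(c) = C1 + Integral(c/cos(c), c)


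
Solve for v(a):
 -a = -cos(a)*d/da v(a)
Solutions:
 v(a) = C1 + Integral(a/cos(a), a)


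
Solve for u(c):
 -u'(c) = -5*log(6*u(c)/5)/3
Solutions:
 3*Integral(1/(-log(_y) - log(6) + log(5)), (_y, u(c)))/5 = C1 - c


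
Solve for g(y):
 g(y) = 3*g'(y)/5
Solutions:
 g(y) = C1*exp(5*y/3)


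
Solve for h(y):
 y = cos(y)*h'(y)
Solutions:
 h(y) = C1 + Integral(y/cos(y), y)


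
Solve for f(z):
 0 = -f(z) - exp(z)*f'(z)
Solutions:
 f(z) = C1*exp(exp(-z))


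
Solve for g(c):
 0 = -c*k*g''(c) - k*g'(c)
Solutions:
 g(c) = C1 + C2*log(c)


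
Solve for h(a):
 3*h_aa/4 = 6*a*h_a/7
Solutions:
 h(a) = C1 + C2*erfi(2*sqrt(7)*a/7)


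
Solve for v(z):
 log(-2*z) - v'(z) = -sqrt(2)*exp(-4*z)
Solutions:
 v(z) = C1 + z*log(-z) + z*(-1 + log(2)) - sqrt(2)*exp(-4*z)/4


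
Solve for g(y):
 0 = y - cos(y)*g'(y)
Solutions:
 g(y) = C1 + Integral(y/cos(y), y)


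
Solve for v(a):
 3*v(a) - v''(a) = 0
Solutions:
 v(a) = C1*exp(-sqrt(3)*a) + C2*exp(sqrt(3)*a)


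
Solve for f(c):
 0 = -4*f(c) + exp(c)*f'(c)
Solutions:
 f(c) = C1*exp(-4*exp(-c))


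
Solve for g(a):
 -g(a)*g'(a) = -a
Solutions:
 g(a) = -sqrt(C1 + a^2)
 g(a) = sqrt(C1 + a^2)


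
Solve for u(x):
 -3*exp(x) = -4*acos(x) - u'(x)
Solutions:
 u(x) = C1 - 4*x*acos(x) + 4*sqrt(1 - x^2) + 3*exp(x)


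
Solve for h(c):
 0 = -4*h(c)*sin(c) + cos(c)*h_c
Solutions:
 h(c) = C1/cos(c)^4


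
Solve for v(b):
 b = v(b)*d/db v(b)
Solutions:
 v(b) = -sqrt(C1 + b^2)
 v(b) = sqrt(C1 + b^2)


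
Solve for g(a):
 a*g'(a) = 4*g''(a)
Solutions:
 g(a) = C1 + C2*erfi(sqrt(2)*a/4)


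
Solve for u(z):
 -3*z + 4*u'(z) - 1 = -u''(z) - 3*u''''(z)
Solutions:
 u(z) = C1 + C4*exp(-z) + 3*z^2/8 + z/16 + (C2*sin(sqrt(39)*z/6) + C3*cos(sqrt(39)*z/6))*exp(z/2)


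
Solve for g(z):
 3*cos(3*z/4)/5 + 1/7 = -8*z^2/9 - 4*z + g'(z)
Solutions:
 g(z) = C1 + 8*z^3/27 + 2*z^2 + z/7 + 4*sin(3*z/4)/5


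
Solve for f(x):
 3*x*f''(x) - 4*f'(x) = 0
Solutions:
 f(x) = C1 + C2*x^(7/3)


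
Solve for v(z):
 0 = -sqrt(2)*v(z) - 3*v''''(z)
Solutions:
 v(z) = (C1*sin(2^(5/8)*3^(3/4)*z/6) + C2*cos(2^(5/8)*3^(3/4)*z/6))*exp(-2^(5/8)*3^(3/4)*z/6) + (C3*sin(2^(5/8)*3^(3/4)*z/6) + C4*cos(2^(5/8)*3^(3/4)*z/6))*exp(2^(5/8)*3^(3/4)*z/6)


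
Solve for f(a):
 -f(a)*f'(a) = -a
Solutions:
 f(a) = -sqrt(C1 + a^2)
 f(a) = sqrt(C1 + a^2)


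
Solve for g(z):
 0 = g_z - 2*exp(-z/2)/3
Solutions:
 g(z) = C1 - 4*exp(-z/2)/3


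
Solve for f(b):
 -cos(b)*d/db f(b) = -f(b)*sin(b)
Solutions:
 f(b) = C1/cos(b)


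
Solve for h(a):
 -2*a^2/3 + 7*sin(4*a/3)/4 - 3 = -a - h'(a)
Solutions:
 h(a) = C1 + 2*a^3/9 - a^2/2 + 3*a + 21*cos(4*a/3)/16


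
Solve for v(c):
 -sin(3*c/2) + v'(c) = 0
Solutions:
 v(c) = C1 - 2*cos(3*c/2)/3


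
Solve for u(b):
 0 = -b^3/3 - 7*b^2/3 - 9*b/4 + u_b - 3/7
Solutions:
 u(b) = C1 + b^4/12 + 7*b^3/9 + 9*b^2/8 + 3*b/7


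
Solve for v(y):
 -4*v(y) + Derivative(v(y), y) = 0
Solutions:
 v(y) = C1*exp(4*y)


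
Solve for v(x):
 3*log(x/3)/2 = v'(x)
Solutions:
 v(x) = C1 + 3*x*log(x)/2 - 3*x*log(3)/2 - 3*x/2


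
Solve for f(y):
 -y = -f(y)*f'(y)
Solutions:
 f(y) = -sqrt(C1 + y^2)
 f(y) = sqrt(C1 + y^2)


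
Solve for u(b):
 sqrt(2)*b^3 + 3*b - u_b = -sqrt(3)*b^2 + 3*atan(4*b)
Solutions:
 u(b) = C1 + sqrt(2)*b^4/4 + sqrt(3)*b^3/3 + 3*b^2/2 - 3*b*atan(4*b) + 3*log(16*b^2 + 1)/8


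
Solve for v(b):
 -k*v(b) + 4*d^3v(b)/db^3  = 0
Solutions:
 v(b) = C1*exp(2^(1/3)*b*k^(1/3)/2) + C2*exp(2^(1/3)*b*k^(1/3)*(-1 + sqrt(3)*I)/4) + C3*exp(-2^(1/3)*b*k^(1/3)*(1 + sqrt(3)*I)/4)


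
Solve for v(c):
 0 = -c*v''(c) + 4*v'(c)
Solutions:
 v(c) = C1 + C2*c^5


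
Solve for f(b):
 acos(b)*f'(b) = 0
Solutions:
 f(b) = C1


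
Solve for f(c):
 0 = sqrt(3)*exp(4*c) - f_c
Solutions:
 f(c) = C1 + sqrt(3)*exp(4*c)/4


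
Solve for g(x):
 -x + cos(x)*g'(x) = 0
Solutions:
 g(x) = C1 + Integral(x/cos(x), x)


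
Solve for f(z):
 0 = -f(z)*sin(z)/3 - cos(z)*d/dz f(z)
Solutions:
 f(z) = C1*cos(z)^(1/3)


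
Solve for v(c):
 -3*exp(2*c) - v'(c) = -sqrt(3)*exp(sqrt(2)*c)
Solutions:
 v(c) = C1 - 3*exp(2*c)/2 + sqrt(6)*exp(sqrt(2)*c)/2


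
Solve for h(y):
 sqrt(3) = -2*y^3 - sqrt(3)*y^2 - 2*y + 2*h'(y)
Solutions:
 h(y) = C1 + y^4/4 + sqrt(3)*y^3/6 + y^2/2 + sqrt(3)*y/2


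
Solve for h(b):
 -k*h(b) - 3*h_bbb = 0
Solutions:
 h(b) = C1*exp(3^(2/3)*b*(-k)^(1/3)/3) + C2*exp(b*(-k)^(1/3)*(-3^(2/3) + 3*3^(1/6)*I)/6) + C3*exp(-b*(-k)^(1/3)*(3^(2/3) + 3*3^(1/6)*I)/6)


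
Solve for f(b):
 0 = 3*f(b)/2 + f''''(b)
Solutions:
 f(b) = (C1*sin(6^(1/4)*b/2) + C2*cos(6^(1/4)*b/2))*exp(-6^(1/4)*b/2) + (C3*sin(6^(1/4)*b/2) + C4*cos(6^(1/4)*b/2))*exp(6^(1/4)*b/2)


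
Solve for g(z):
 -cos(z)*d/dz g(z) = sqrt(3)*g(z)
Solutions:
 g(z) = C1*(sin(z) - 1)^(sqrt(3)/2)/(sin(z) + 1)^(sqrt(3)/2)


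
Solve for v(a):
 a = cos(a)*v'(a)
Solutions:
 v(a) = C1 + Integral(a/cos(a), a)


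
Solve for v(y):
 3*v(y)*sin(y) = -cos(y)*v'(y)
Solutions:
 v(y) = C1*cos(y)^3


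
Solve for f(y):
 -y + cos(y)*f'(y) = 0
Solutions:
 f(y) = C1 + Integral(y/cos(y), y)


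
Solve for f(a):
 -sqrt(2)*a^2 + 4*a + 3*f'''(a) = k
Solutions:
 f(a) = C1 + C2*a + C3*a^2 + sqrt(2)*a^5/180 - a^4/18 + a^3*k/18


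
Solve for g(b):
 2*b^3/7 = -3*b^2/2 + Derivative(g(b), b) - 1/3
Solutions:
 g(b) = C1 + b^4/14 + b^3/2 + b/3


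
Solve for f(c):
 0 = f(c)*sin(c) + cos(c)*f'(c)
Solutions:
 f(c) = C1*cos(c)


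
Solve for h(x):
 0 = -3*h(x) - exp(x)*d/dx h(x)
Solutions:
 h(x) = C1*exp(3*exp(-x))


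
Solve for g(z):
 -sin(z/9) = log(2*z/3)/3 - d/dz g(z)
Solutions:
 g(z) = C1 + z*log(z)/3 - z*log(3)/3 - z/3 + z*log(2)/3 - 9*cos(z/9)


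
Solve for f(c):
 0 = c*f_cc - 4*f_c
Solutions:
 f(c) = C1 + C2*c^5


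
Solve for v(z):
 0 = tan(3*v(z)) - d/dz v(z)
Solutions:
 v(z) = -asin(C1*exp(3*z))/3 + pi/3
 v(z) = asin(C1*exp(3*z))/3


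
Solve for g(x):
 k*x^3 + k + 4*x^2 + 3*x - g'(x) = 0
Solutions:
 g(x) = C1 + k*x^4/4 + k*x + 4*x^3/3 + 3*x^2/2


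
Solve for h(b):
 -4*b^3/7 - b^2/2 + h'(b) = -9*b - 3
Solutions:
 h(b) = C1 + b^4/7 + b^3/6 - 9*b^2/2 - 3*b


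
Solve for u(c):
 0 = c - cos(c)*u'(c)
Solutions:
 u(c) = C1 + Integral(c/cos(c), c)


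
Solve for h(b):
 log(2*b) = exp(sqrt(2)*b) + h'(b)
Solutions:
 h(b) = C1 + b*log(b) + b*(-1 + log(2)) - sqrt(2)*exp(sqrt(2)*b)/2


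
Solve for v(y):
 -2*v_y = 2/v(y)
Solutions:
 v(y) = -sqrt(C1 - 2*y)
 v(y) = sqrt(C1 - 2*y)


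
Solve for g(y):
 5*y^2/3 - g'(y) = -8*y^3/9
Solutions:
 g(y) = C1 + 2*y^4/9 + 5*y^3/9


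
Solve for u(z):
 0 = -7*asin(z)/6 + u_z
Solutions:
 u(z) = C1 + 7*z*asin(z)/6 + 7*sqrt(1 - z^2)/6


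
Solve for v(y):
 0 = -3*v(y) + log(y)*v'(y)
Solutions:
 v(y) = C1*exp(3*li(y))


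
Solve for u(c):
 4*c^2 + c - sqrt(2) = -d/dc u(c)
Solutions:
 u(c) = C1 - 4*c^3/3 - c^2/2 + sqrt(2)*c


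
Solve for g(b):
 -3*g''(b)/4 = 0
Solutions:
 g(b) = C1 + C2*b


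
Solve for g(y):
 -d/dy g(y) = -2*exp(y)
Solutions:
 g(y) = C1 + 2*exp(y)


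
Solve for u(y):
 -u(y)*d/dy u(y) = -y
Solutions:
 u(y) = -sqrt(C1 + y^2)
 u(y) = sqrt(C1 + y^2)


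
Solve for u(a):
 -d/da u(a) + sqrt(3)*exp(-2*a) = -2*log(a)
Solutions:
 u(a) = C1 + 2*a*log(a) - 2*a - sqrt(3)*exp(-2*a)/2


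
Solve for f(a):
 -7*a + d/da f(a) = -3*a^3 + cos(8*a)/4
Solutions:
 f(a) = C1 - 3*a^4/4 + 7*a^2/2 + sin(8*a)/32


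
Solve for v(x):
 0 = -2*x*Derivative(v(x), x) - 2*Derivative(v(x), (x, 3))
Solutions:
 v(x) = C1 + Integral(C2*airyai(-x) + C3*airybi(-x), x)


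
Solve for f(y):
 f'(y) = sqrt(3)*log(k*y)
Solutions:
 f(y) = C1 + sqrt(3)*y*log(k*y) - sqrt(3)*y


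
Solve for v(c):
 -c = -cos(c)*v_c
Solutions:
 v(c) = C1 + Integral(c/cos(c), c)


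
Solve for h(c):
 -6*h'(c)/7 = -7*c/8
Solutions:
 h(c) = C1 + 49*c^2/96


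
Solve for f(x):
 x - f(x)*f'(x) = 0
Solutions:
 f(x) = -sqrt(C1 + x^2)
 f(x) = sqrt(C1 + x^2)


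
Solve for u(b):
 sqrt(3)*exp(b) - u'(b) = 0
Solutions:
 u(b) = C1 + sqrt(3)*exp(b)


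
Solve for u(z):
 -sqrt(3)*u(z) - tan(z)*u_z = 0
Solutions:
 u(z) = C1/sin(z)^(sqrt(3))


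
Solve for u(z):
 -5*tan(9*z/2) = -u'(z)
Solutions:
 u(z) = C1 - 10*log(cos(9*z/2))/9


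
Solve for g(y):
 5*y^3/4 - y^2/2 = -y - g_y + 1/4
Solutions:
 g(y) = C1 - 5*y^4/16 + y^3/6 - y^2/2 + y/4


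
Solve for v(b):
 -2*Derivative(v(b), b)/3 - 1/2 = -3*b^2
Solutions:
 v(b) = C1 + 3*b^3/2 - 3*b/4


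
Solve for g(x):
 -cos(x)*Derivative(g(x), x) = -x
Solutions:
 g(x) = C1 + Integral(x/cos(x), x)


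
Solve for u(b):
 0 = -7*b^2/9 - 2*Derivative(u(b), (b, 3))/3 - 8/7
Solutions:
 u(b) = C1 + C2*b + C3*b^2 - 7*b^5/360 - 2*b^3/7


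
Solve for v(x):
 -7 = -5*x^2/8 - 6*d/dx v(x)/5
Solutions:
 v(x) = C1 - 25*x^3/144 + 35*x/6


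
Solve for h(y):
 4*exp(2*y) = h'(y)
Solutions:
 h(y) = C1 + 2*exp(2*y)


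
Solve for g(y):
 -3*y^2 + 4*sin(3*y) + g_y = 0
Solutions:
 g(y) = C1 + y^3 + 4*cos(3*y)/3


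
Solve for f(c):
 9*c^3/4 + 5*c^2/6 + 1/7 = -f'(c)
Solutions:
 f(c) = C1 - 9*c^4/16 - 5*c^3/18 - c/7


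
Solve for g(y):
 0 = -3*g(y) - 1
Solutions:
 g(y) = -1/3


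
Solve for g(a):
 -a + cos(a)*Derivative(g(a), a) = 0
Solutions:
 g(a) = C1 + Integral(a/cos(a), a)


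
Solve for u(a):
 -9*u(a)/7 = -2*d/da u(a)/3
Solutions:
 u(a) = C1*exp(27*a/14)


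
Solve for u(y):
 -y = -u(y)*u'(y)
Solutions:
 u(y) = -sqrt(C1 + y^2)
 u(y) = sqrt(C1 + y^2)


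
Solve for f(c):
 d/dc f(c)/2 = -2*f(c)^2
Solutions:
 f(c) = 1/(C1 + 4*c)


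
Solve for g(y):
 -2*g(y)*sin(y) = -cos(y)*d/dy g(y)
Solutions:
 g(y) = C1/cos(y)^2


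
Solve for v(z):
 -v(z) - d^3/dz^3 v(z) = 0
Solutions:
 v(z) = C3*exp(-z) + (C1*sin(sqrt(3)*z/2) + C2*cos(sqrt(3)*z/2))*exp(z/2)


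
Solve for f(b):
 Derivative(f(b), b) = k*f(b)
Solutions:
 f(b) = C1*exp(b*k)


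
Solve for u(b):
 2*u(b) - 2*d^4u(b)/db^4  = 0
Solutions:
 u(b) = C1*exp(-b) + C2*exp(b) + C3*sin(b) + C4*cos(b)


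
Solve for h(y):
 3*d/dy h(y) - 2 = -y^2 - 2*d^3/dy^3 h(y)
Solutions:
 h(y) = C1 + C2*sin(sqrt(6)*y/2) + C3*cos(sqrt(6)*y/2) - y^3/9 + 10*y/9


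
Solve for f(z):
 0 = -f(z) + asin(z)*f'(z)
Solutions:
 f(z) = C1*exp(Integral(1/asin(z), z))


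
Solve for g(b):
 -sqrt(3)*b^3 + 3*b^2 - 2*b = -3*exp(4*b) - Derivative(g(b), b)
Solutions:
 g(b) = C1 + sqrt(3)*b^4/4 - b^3 + b^2 - 3*exp(4*b)/4


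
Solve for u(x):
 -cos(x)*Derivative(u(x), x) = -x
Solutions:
 u(x) = C1 + Integral(x/cos(x), x)


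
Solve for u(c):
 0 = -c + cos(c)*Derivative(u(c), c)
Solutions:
 u(c) = C1 + Integral(c/cos(c), c)


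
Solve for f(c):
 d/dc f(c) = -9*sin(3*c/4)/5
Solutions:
 f(c) = C1 + 12*cos(3*c/4)/5


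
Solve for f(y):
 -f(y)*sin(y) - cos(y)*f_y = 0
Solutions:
 f(y) = C1*cos(y)


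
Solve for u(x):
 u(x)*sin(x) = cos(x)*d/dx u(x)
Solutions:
 u(x) = C1/cos(x)


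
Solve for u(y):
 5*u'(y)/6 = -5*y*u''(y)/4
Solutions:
 u(y) = C1 + C2*y^(1/3)


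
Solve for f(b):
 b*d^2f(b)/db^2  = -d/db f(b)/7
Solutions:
 f(b) = C1 + C2*b^(6/7)


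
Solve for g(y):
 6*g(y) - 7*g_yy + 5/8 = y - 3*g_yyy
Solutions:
 g(y) = C1*exp(y*(49/(sqrt(43) + 386/27)^(1/3) + 9*(sqrt(43) + 386/27)^(1/3) + 42)/54)*sin(sqrt(3)*y*(-9*(sqrt(43) + 386/27)^(1/3) + 49/(sqrt(43) + 386/27)^(1/3))/54) + C2*exp(y*(49/(sqrt(43) + 386/27)^(1/3) + 9*(sqrt(43) + 386/27)^(1/3) + 42)/54)*cos(sqrt(3)*y*(-9*(sqrt(43) + 386/27)^(1/3) + 49/(sqrt(43) + 386/27)^(1/3))/54) + C3*exp(y*(-9*(sqrt(43) + 386/27)^(1/3) - 49/(sqrt(43) + 386/27)^(1/3) + 21)/27) + y/6 - 5/48


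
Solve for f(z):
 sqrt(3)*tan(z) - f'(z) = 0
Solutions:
 f(z) = C1 - sqrt(3)*log(cos(z))


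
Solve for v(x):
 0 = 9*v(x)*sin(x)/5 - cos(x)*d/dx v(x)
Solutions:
 v(x) = C1/cos(x)^(9/5)


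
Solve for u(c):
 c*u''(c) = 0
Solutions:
 u(c) = C1 + C2*c


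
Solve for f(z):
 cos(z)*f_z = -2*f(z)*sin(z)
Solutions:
 f(z) = C1*cos(z)^2


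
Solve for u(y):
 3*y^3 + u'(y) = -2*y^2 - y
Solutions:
 u(y) = C1 - 3*y^4/4 - 2*y^3/3 - y^2/2


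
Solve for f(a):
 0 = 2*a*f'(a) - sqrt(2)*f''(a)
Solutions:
 f(a) = C1 + C2*erfi(2^(3/4)*a/2)


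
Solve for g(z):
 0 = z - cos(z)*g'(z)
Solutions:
 g(z) = C1 + Integral(z/cos(z), z)


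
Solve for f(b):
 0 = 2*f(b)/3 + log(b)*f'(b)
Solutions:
 f(b) = C1*exp(-2*li(b)/3)


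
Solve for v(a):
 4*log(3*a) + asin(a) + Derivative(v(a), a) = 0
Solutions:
 v(a) = C1 - 4*a*log(a) - a*asin(a) - 4*a*log(3) + 4*a - sqrt(1 - a^2)


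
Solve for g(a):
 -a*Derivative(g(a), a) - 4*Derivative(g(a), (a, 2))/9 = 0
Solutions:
 g(a) = C1 + C2*erf(3*sqrt(2)*a/4)


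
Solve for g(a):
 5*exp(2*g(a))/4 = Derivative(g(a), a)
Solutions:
 g(a) = log(-sqrt(-1/(C1 + 5*a))) + log(2)/2
 g(a) = log(-1/(C1 + 5*a))/2 + log(2)/2


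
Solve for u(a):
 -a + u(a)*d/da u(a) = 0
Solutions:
 u(a) = -sqrt(C1 + a^2)
 u(a) = sqrt(C1 + a^2)


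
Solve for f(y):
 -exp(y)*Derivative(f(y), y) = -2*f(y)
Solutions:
 f(y) = C1*exp(-2*exp(-y))


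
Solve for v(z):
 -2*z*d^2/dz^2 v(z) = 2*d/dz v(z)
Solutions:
 v(z) = C1 + C2*log(z)


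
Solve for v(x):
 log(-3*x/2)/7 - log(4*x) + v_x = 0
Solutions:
 v(x) = C1 + 6*x*log(x)/7 + x*(-6 - log(3) + 15*log(2) - I*pi)/7


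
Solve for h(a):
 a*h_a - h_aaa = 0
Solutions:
 h(a) = C1 + Integral(C2*airyai(a) + C3*airybi(a), a)


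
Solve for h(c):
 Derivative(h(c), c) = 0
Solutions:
 h(c) = C1


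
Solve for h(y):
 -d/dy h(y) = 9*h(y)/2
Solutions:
 h(y) = C1*exp(-9*y/2)


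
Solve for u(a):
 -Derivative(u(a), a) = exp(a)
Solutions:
 u(a) = C1 - exp(a)


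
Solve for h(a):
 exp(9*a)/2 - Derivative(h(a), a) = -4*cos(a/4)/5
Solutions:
 h(a) = C1 + exp(9*a)/18 + 16*sin(a/4)/5


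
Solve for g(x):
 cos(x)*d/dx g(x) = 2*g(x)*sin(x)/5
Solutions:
 g(x) = C1/cos(x)^(2/5)


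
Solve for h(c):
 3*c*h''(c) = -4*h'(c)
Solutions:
 h(c) = C1 + C2/c^(1/3)


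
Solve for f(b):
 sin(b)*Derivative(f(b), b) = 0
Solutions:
 f(b) = C1


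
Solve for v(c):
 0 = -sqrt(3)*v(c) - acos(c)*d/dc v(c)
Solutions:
 v(c) = C1*exp(-sqrt(3)*Integral(1/acos(c), c))


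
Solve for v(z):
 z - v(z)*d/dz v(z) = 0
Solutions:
 v(z) = -sqrt(C1 + z^2)
 v(z) = sqrt(C1 + z^2)


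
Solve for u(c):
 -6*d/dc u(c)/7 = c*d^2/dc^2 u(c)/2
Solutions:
 u(c) = C1 + C2/c^(5/7)


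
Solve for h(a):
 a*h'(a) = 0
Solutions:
 h(a) = C1


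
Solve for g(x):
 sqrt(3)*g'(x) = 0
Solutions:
 g(x) = C1


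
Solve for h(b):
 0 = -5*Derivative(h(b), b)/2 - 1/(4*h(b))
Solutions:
 h(b) = -sqrt(C1 - 5*b)/5
 h(b) = sqrt(C1 - 5*b)/5


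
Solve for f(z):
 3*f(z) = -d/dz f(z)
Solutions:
 f(z) = C1*exp(-3*z)


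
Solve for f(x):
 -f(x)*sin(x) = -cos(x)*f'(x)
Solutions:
 f(x) = C1/cos(x)


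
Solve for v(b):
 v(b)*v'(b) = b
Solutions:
 v(b) = -sqrt(C1 + b^2)
 v(b) = sqrt(C1 + b^2)


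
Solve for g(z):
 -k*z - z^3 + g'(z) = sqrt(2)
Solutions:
 g(z) = C1 + k*z^2/2 + z^4/4 + sqrt(2)*z


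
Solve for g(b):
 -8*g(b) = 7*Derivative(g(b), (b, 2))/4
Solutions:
 g(b) = C1*sin(4*sqrt(14)*b/7) + C2*cos(4*sqrt(14)*b/7)


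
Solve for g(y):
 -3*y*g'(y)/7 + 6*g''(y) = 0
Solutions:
 g(y) = C1 + C2*erfi(sqrt(7)*y/14)


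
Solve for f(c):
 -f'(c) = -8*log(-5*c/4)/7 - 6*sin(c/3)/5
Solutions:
 f(c) = C1 + 8*c*log(-c)/7 - 16*c*log(2)/7 - 8*c/7 + 8*c*log(5)/7 - 18*cos(c/3)/5


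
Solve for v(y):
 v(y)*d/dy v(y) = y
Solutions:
 v(y) = -sqrt(C1 + y^2)
 v(y) = sqrt(C1 + y^2)


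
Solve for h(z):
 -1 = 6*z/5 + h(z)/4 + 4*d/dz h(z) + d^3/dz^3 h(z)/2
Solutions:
 h(z) = C1*exp(-6^(1/3)*z*(-(9 + sqrt(24657))^(1/3) + 16*6^(1/3)/(9 + sqrt(24657))^(1/3))/12)*sin(2^(1/3)*3^(1/6)*z*(4*2^(1/3)/(9 + sqrt(24657))^(1/3) + 3^(2/3)*(9 + sqrt(24657))^(1/3)/12)) + C2*exp(-6^(1/3)*z*(-(9 + sqrt(24657))^(1/3) + 16*6^(1/3)/(9 + sqrt(24657))^(1/3))/12)*cos(2^(1/3)*3^(1/6)*z*(4*2^(1/3)/(9 + sqrt(24657))^(1/3) + 3^(2/3)*(9 + sqrt(24657))^(1/3)/12)) + C3*exp(6^(1/3)*z*(-(9 + sqrt(24657))^(1/3) + 16*6^(1/3)/(9 + sqrt(24657))^(1/3))/6) - 24*z/5 + 364/5


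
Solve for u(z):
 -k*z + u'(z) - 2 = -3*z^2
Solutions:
 u(z) = C1 + k*z^2/2 - z^3 + 2*z


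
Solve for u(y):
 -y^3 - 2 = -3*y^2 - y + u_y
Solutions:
 u(y) = C1 - y^4/4 + y^3 + y^2/2 - 2*y


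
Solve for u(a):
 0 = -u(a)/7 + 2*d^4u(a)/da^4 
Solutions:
 u(a) = C1*exp(-14^(3/4)*a/14) + C2*exp(14^(3/4)*a/14) + C3*sin(14^(3/4)*a/14) + C4*cos(14^(3/4)*a/14)


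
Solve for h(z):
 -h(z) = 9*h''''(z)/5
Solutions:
 h(z) = (C1*sin(5^(1/4)*sqrt(6)*z/6) + C2*cos(5^(1/4)*sqrt(6)*z/6))*exp(-5^(1/4)*sqrt(6)*z/6) + (C3*sin(5^(1/4)*sqrt(6)*z/6) + C4*cos(5^(1/4)*sqrt(6)*z/6))*exp(5^(1/4)*sqrt(6)*z/6)


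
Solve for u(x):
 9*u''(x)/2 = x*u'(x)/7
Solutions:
 u(x) = C1 + C2*erfi(sqrt(7)*x/21)


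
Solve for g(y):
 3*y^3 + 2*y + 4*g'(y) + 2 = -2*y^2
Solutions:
 g(y) = C1 - 3*y^4/16 - y^3/6 - y^2/4 - y/2


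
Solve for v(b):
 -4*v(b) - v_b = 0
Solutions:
 v(b) = C1*exp(-4*b)


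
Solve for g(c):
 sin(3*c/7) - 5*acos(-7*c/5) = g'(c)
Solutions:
 g(c) = C1 - 5*c*acos(-7*c/5) - 5*sqrt(25 - 49*c^2)/7 - 7*cos(3*c/7)/3


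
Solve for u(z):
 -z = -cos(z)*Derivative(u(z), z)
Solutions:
 u(z) = C1 + Integral(z/cos(z), z)


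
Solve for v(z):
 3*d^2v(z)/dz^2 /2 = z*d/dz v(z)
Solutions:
 v(z) = C1 + C2*erfi(sqrt(3)*z/3)


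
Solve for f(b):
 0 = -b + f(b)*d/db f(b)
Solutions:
 f(b) = -sqrt(C1 + b^2)
 f(b) = sqrt(C1 + b^2)


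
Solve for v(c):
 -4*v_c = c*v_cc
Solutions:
 v(c) = C1 + C2/c^3


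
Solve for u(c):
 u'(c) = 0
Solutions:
 u(c) = C1


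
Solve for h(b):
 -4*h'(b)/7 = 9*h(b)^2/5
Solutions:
 h(b) = 20/(C1 + 63*b)


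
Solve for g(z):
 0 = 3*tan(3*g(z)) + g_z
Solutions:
 g(z) = -asin(C1*exp(-9*z))/3 + pi/3
 g(z) = asin(C1*exp(-9*z))/3


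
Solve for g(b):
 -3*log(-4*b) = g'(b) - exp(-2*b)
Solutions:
 g(b) = C1 - 3*b*log(-b) + 3*b*(1 - 2*log(2)) - exp(-2*b)/2


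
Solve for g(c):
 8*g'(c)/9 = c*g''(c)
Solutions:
 g(c) = C1 + C2*c^(17/9)


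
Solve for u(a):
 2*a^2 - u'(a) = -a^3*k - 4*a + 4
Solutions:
 u(a) = C1 + a^4*k/4 + 2*a^3/3 + 2*a^2 - 4*a


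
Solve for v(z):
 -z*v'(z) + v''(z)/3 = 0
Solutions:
 v(z) = C1 + C2*erfi(sqrt(6)*z/2)


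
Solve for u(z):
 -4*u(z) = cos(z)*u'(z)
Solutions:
 u(z) = C1*(sin(z)^2 - 2*sin(z) + 1)/(sin(z)^2 + 2*sin(z) + 1)


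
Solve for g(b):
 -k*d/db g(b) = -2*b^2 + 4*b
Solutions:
 g(b) = C1 + 2*b^3/(3*k) - 2*b^2/k


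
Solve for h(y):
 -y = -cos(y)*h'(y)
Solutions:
 h(y) = C1 + Integral(y/cos(y), y)


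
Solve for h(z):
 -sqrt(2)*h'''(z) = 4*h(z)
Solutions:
 h(z) = C3*exp(-sqrt(2)*z) + (C1*sin(sqrt(6)*z/2) + C2*cos(sqrt(6)*z/2))*exp(sqrt(2)*z/2)


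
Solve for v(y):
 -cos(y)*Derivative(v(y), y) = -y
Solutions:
 v(y) = C1 + Integral(y/cos(y), y)


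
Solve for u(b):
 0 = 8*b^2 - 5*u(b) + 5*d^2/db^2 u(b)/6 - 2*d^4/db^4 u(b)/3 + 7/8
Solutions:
 u(b) = 8*b^2/5 + (C1*sin(15^(1/4)*2^(3/4)*b*sin(atan(sqrt(455)/5)/2)/2) + C2*cos(15^(1/4)*2^(3/4)*b*sin(atan(sqrt(455)/5)/2)/2))*exp(-15^(1/4)*2^(3/4)*b*cos(atan(sqrt(455)/5)/2)/2) + (C3*sin(15^(1/4)*2^(3/4)*b*sin(atan(sqrt(455)/5)/2)/2) + C4*cos(15^(1/4)*2^(3/4)*b*sin(atan(sqrt(455)/5)/2)/2))*exp(15^(1/4)*2^(3/4)*b*cos(atan(sqrt(455)/5)/2)/2) + 17/24


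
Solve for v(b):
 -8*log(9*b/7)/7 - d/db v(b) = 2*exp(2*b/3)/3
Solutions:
 v(b) = C1 - 8*b*log(b)/7 + 8*b*(-2*log(3) + 1 + log(7))/7 - exp(2*b/3)


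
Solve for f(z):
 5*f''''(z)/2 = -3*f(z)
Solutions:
 f(z) = (C1*sin(10^(3/4)*3^(1/4)*z/10) + C2*cos(10^(3/4)*3^(1/4)*z/10))*exp(-10^(3/4)*3^(1/4)*z/10) + (C3*sin(10^(3/4)*3^(1/4)*z/10) + C4*cos(10^(3/4)*3^(1/4)*z/10))*exp(10^(3/4)*3^(1/4)*z/10)


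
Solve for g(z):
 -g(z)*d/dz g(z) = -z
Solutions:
 g(z) = -sqrt(C1 + z^2)
 g(z) = sqrt(C1 + z^2)


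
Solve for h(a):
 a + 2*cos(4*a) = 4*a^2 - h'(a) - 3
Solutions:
 h(a) = C1 + 4*a^3/3 - a^2/2 - 3*a - sin(4*a)/2


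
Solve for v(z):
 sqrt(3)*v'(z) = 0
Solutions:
 v(z) = C1


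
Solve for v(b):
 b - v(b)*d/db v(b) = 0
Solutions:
 v(b) = -sqrt(C1 + b^2)
 v(b) = sqrt(C1 + b^2)


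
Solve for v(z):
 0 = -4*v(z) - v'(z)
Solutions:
 v(z) = C1*exp(-4*z)


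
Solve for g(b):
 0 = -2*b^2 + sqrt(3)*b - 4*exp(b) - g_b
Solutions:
 g(b) = C1 - 2*b^3/3 + sqrt(3)*b^2/2 - 4*exp(b)


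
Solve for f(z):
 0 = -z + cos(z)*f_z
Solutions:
 f(z) = C1 + Integral(z/cos(z), z)
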